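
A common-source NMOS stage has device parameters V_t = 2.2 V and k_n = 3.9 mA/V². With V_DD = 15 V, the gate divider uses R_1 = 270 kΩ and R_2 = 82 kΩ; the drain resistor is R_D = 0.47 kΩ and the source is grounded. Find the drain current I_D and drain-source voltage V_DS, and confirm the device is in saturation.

V_G = V_DD·R_2/(R_1+R_2) = 15×82/352 = 3.49 V. With the source grounded, V_GS = V_G = 3.49 V.
Assume saturation: I_D = (k_n/2)(V_GS − V_t)² = (3.9/2)×(3.49 − 2.2)² = 1.95×1.29² = 3.27 mA.
V_DS = V_DD − I_D·R_D = 15 − 3.27×0.47 = 13.5 V.
Saturation requires V_DS ≥ V_GS − V_t = 1.29 V; 13.5 ≥ 1.29 ✓.

I_D ≈ 3.3 mA, V_DS ≈ 13 V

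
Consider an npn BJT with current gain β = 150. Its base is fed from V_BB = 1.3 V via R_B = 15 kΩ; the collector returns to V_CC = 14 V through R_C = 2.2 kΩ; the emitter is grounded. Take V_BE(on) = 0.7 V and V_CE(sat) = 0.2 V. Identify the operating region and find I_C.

Assume active. Base-emitter loop: I_B = (V_BB − V_BE)/R_B = (1.3 − 0.7)/15 = 0.04 mA.
I_C = β·I_B = 150×0.04 = 6 mA.
V_CE = V_CC − I_C·R_C = 14 − 6×2.2 = 0.8 V > V_CE(sat), so the active-region assumption holds.

active; I_C ≈ 6 mA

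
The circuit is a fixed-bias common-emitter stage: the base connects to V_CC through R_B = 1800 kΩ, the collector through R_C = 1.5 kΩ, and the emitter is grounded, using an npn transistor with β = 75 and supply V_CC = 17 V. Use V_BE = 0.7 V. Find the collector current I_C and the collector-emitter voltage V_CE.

I_C ≈ 0.68 mA, V_CE ≈ 16 V

Base loop: V_CC = I_B·R_B + V_BE, so I_B = (17 − 0.7)/1800 kΩ = 0.00906 mA.
In the active region I_C = β·I_B = 75 × 0.00906 = 0.679 mA.
Collector loop: V_CE = V_CC − I_C·R_C = 17 − 0.679×1.5 = 16 V.
Since V_CE = 16 V > V_CE(sat) ≈ 0.2 V, the transistor is in the active region as assumed.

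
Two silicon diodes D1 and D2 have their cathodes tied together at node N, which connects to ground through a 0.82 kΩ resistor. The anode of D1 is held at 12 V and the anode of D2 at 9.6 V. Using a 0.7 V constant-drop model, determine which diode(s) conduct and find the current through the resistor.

Only D1 conducts; I_R ≈ 14 mA

Assume both conduct. Then node N would need to be at both 12−0.7 = 11.3 V and 9.6−0.7 = 8.9 V, which is impossible.
Assume only D1 conducts: V_N = 12 − 0.7 = 11.3 V, so I_R = 11.3/0.82 = 13.8 mA.
Check D2: its anode-to-cathode voltage is 9.6 − 11.3 = -1.7 V < 0.7 V, so it is off. The assumption is consistent.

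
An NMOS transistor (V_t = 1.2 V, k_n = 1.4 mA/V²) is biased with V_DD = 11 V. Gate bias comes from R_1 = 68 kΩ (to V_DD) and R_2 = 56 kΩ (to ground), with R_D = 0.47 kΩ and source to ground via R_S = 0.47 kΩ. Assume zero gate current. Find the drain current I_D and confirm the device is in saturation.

V_G = V_DD·R_2/(R_1+R_2) = 11×56/124 = 4.97 V.
Assume saturation: I_D = (k_n/2)(V_GS − V_t)² with V_GS = V_G − I_D·R_S = 4.97 − 0.47·I_D.
Substituting gives 0.155·I_D² − 3.48·I_D + 9.94 = 0, with roots I_D = 3.36 or 19.1 mA.
The root I_D = 19.1 mA gives V_GS = -4.03 V ≤ V_t, so take I_D = 3.36 mA.
Then V_GS = 3.39 V and V_DS = V_DD − I_D(R_D+R_S) = 11 − 3.36×0.94 = 7.84 V.
Saturation requires V_DS ≥ V_GS − V_t = 2.19 V; 7.84 ≥ 2.19 ✓.

I_D ≈ 3.4 mA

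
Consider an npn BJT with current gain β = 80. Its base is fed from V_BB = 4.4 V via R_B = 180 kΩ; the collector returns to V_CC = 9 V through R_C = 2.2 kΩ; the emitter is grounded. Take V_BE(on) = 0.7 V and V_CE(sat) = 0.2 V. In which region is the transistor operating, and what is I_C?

active; I_C ≈ 1.6 mA

Assume active. Base-emitter loop: I_B = (V_BB − V_BE)/R_B = (4.4 − 0.7)/180 = 0.0206 mA.
I_C = β·I_B = 80×0.0206 = 1.64 mA.
V_CE = V_CC − I_C·R_C = 9 − 1.64×2.2 = 5.38 V > V_CE(sat), so the active-region assumption holds.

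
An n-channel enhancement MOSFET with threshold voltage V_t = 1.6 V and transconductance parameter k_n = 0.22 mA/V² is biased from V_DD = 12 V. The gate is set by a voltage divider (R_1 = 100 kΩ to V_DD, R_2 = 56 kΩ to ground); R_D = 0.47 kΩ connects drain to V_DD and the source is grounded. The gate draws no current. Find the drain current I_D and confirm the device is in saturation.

V_G = V_DD·R_2/(R_1+R_2) = 12×56/156 = 4.31 V. With the source grounded, V_GS = V_G = 4.31 V.
Assume saturation: I_D = (k_n/2)(V_GS − V_t)² = (0.22/2)×(4.31 − 1.6)² = 0.11×2.71² = 0.806 mA.
V_DS = V_DD − I_D·R_D = 12 − 0.806×0.47 = 11.6 V.
Saturation requires V_DS ≥ V_GS − V_t = 2.71 V; 11.6 ≥ 2.71 ✓.

I_D ≈ 0.81 mA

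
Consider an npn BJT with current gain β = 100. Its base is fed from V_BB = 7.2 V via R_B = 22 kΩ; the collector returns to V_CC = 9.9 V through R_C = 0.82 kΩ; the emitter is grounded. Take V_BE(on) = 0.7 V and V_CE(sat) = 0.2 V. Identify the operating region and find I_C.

Assume active: I_B = (7.2 − 0.7)/22 = 0.295 mA, giving I_C = β·I_B = 29.5 mA.
But then V_CE = 9.9 − 29.5×0.82 = -14.3 V < V_CE(sat) = 0.2 V — impossible in the active region.
So the transistor is saturated. With V_CE = 0.2 V, I_C = (V_CC − 0.2)/R_C = 9.7/0.82 = 11.8 mA.
Check: β·I_B = 29.5 mA > I_C = 11.8 mA, confirming saturation.

saturation; I_C ≈ 12 mA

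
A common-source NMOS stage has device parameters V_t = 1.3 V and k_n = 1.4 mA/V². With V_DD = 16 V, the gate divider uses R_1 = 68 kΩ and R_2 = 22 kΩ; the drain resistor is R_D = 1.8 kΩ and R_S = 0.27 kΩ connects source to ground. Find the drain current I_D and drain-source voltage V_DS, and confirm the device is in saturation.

I_D ≈ 2.6 mA, V_DS ≈ 11 V

V_G = V_DD·R_2/(R_1+R_2) = 16×22/90 = 3.91 V.
Assume saturation: I_D = (k_n/2)(V_GS − V_t)² with V_GS = V_G − I_D·R_S = 3.91 − 0.27·I_D.
Substituting gives 0.051·I_D² − 1.99·I_D + 4.77 = 0, with roots I_D = 2.57 or 36.4 mA.
The root I_D = 36.4 mA gives V_GS = -5.91 V ≤ V_t, so take I_D = 2.57 mA.
Then V_GS = 3.22 V and V_DS = V_DD − I_D(R_D+R_S) = 16 − 2.57×2.07 = 10.7 V.
Saturation requires V_DS ≥ V_GS − V_t = 1.92 V; 10.7 ≥ 1.92 ✓.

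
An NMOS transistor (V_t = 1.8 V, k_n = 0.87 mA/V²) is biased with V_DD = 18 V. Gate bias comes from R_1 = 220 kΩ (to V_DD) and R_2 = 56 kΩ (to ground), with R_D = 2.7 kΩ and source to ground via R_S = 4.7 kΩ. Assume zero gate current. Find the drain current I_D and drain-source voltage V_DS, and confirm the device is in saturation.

I_D ≈ 0.24 mA, V_DS ≈ 16 V

V_G = V_DD·R_2/(R_1+R_2) = 18×56/276 = 3.65 V.
Assume saturation: I_D = (k_n/2)(V_GS − V_t)² with V_GS = V_G − I_D·R_S = 3.65 − 4.7·I_D.
Substituting gives 9.61·I_D² − 8.57·I_D + 1.49 = 0, with roots I_D = 0.237 or 0.655 mA.
The root I_D = 0.655 mA gives V_GS = 0.573 V ≤ V_t, so take I_D = 0.237 mA.
Then V_GS = 2.54 V and V_DS = V_DD − I_D(R_D+R_S) = 18 − 0.237×7.4 = 16.2 V.
Saturation requires V_DS ≥ V_GS − V_t = 0.738 V; 16.2 ≥ 0.738 ✓.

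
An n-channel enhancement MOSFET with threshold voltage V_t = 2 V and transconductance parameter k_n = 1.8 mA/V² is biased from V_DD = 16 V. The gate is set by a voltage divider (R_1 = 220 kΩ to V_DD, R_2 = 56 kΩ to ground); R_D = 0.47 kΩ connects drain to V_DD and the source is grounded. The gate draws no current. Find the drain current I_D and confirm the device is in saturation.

V_G = V_DD·R_2/(R_1+R_2) = 16×56/276 = 3.25 V. With the source grounded, V_GS = V_G = 3.25 V.
Assume saturation: I_D = (k_n/2)(V_GS − V_t)² = (1.8/2)×(3.25 − 2)² = 0.9×1.25² = 1.4 mA.
V_DS = V_DD − I_D·R_D = 16 − 1.4×0.47 = 15.3 V.
Saturation requires V_DS ≥ V_GS − V_t = 1.25 V; 15.3 ≥ 1.25 ✓.

I_D ≈ 1.4 mA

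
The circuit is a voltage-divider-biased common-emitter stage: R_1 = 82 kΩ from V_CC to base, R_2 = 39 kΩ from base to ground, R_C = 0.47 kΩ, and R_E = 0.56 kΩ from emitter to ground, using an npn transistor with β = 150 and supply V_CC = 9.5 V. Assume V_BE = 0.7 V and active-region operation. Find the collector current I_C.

I_C ≈ 3.2 mA

Thevenize the base divider: V_Th = V_CC·R_2/(R_1+R_2) = 9.5×39/121 = 3.06 V, R_Th = R_1‖R_2 = 26.4 kΩ.
Base-emitter loop: V_Th = I_B·R_Th + V_BE + (β+1)I_B·R_E, so I_B = (3.06 − 0.7) / (26.4 + 151×0.56) = 0.0213 mA.
I_C = β·I_B = 150×0.0213 = 3.19 mA, and I_E = (β+1)I_B = 3.21 mA.
V_CE = V_CC − I_C·R_C − I_E·R_E = 9.5 − 3.19×0.47 − 3.21×0.56 = 6.2 V.
V_CE = 6.2 V > 0.2 V confirms active-region operation.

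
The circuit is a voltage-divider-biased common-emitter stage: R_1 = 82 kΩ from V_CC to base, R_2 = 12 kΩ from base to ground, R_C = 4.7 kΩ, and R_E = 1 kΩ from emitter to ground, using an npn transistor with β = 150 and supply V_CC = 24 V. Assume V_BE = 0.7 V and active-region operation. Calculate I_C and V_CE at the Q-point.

Thevenize the base divider: V_Th = V_CC·R_2/(R_1+R_2) = 24×12/94 = 3.06 V, R_Th = R_1‖R_2 = 10.5 kΩ.
Base-emitter loop: V_Th = I_B·R_Th + V_BE + (β+1)I_B·R_E, so I_B = (3.06 − 0.7) / (10.5 + 151×1) = 0.0146 mA.
I_C = β·I_B = 150×0.0146 = 2.2 mA, and I_E = (β+1)I_B = 2.21 mA.
V_CE = V_CC − I_C·R_C − I_E·R_E = 24 − 2.2×4.7 − 2.21×1 = 11.5 V.
V_CE = 11.5 V > 0.2 V confirms active-region operation.

I_C ≈ 2.2 mA, V_CE ≈ 11 V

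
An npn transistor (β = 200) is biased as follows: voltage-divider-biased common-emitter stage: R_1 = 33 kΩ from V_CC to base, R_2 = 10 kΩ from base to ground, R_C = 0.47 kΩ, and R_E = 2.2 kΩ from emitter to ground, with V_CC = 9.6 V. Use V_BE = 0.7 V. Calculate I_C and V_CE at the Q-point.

Thevenize the base divider: V_Th = V_CC·R_2/(R_1+R_2) = 9.6×10/43 = 2.23 V, R_Th = R_1‖R_2 = 7.67 kΩ.
Base-emitter loop: V_Th = I_B·R_Th + V_BE + (β+1)I_B·R_E, so I_B = (2.23 − 0.7) / (7.67 + 201×2.2) = 0.00341 mA.
I_C = β·I_B = 200×0.00341 = 0.681 mA, and I_E = (β+1)I_B = 0.685 mA.
V_CE = V_CC − I_C·R_C − I_E·R_E = 9.6 − 0.681×0.47 − 0.685×2.2 = 7.77 V.
V_CE = 7.77 V > 0.2 V confirms active-region operation.

I_C ≈ 0.68 mA, V_CE ≈ 7.8 V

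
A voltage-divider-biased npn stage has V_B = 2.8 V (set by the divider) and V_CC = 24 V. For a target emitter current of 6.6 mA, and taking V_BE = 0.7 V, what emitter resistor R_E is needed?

V_E = V_B − V_BE = 2.8 − 0.7 = 2.1 V.
R_E = V_E / I_E = 2.1 / 6.6 = 0.318 kΩ.

R_E ≈ 0.32 kΩ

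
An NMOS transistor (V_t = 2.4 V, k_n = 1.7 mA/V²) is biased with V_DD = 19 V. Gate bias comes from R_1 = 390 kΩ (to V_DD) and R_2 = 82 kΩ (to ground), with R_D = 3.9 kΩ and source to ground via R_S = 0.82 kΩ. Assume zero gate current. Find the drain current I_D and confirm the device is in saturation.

V_G = V_DD·R_2/(R_1+R_2) = 19×82/472 = 3.3 V.
Assume saturation: I_D = (k_n/2)(V_GS − V_t)² with V_GS = V_G − I_D·R_S = 3.3 − 0.82·I_D.
Substituting gives 0.572·I_D² − 2.26·I_D + 0.69 = 0, with roots I_D = 0.334 or 3.61 mA.
The root I_D = 3.61 mA gives V_GS = 0.338 V ≤ V_t, so take I_D = 0.334 mA.
Then V_GS = 3.03 V and V_DS = V_DD − I_D(R_D+R_S) = 19 − 0.334×4.72 = 17.4 V.
Saturation requires V_DS ≥ V_GS − V_t = 0.627 V; 17.4 ≥ 0.627 ✓.

I_D ≈ 0.33 mA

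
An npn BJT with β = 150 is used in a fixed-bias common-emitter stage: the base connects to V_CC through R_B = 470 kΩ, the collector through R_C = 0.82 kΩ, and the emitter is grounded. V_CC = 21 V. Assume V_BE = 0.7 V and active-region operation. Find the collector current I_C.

I_C ≈ 6.5 mA

Base loop: V_CC = I_B·R_B + V_BE, so I_B = (21 − 0.7)/470 kΩ = 0.0432 mA.
In the active region I_C = β·I_B = 150 × 0.0432 = 6.48 mA.
Collector loop: V_CE = V_CC − I_C·R_C = 21 − 6.48×0.82 = 15.7 V.
Since V_CE = 15.7 V > V_CE(sat) ≈ 0.2 V, the transistor is in the active region as assumed.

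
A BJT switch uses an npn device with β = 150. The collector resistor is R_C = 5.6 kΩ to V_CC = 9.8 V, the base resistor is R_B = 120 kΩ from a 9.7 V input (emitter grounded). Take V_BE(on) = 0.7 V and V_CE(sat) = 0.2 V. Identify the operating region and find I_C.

Assume active: I_B = (9.7 − 0.7)/120 = 0.075 mA, giving I_C = β·I_B = 11.2 mA.
But then V_CE = 9.8 − 11.2×5.6 = -53.2 V < V_CE(sat) = 0.2 V — impossible in the active region.
So the transistor is saturated. With V_CE = 0.2 V, I_C = (V_CC − 0.2)/R_C = 9.6/5.6 = 1.71 mA.
Check: β·I_B = 11.2 mA > I_C = 1.71 mA, confirming saturation.

saturation; I_C ≈ 1.7 mA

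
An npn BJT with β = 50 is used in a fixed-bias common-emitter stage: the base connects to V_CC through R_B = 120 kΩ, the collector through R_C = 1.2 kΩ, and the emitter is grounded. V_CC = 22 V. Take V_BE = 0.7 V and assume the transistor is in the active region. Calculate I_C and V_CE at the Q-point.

Base loop: V_CC = I_B·R_B + V_BE, so I_B = (22 − 0.7)/120 kΩ = 0.178 mA.
In the active region I_C = β·I_B = 50 × 0.178 = 8.88 mA.
Collector loop: V_CE = V_CC − I_C·R_C = 22 − 8.88×1.2 = 11.3 V.
Since V_CE = 11.3 V > V_CE(sat) ≈ 0.2 V, the transistor is in the active region as assumed.

I_C ≈ 8.9 mA, V_CE ≈ 11 V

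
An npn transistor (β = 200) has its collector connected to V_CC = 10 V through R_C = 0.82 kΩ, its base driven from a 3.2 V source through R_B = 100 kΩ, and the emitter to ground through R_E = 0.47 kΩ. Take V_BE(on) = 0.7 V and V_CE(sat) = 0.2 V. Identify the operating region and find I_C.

Assume active. Base-emitter loop: I_B = (V_BB − V_BE)/(R_B + (β+1)R_E) = (3.2 − 0.7)/(100 + 201×0.47) = 0.0129 mA.
I_C = β·I_B = 200×0.0129 = 2.57 mA.
V_CE = V_CC − I_C·R_C − I_E·R_E = 10 − 2.57×0.82 − 2.58×0.47 = 6.68 V > V_CE(sat), so the active-region assumption holds.

active; I_C ≈ 2.6 mA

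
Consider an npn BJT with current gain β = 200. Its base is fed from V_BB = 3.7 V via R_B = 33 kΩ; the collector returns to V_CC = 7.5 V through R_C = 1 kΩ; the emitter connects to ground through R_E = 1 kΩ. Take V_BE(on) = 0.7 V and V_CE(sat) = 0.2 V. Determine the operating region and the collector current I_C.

active; I_C ≈ 2.6 mA

Assume active. Base-emitter loop: I_B = (V_BB − V_BE)/(R_B + (β+1)R_E) = (3.7 − 0.7)/(33 + 201×1) = 0.0128 mA.
I_C = β·I_B = 200×0.0128 = 2.56 mA.
V_CE = V_CC − I_C·R_C − I_E·R_E = 7.5 − 2.56×1 − 2.58×1 = 2.36 V > V_CE(sat), so the active-region assumption holds.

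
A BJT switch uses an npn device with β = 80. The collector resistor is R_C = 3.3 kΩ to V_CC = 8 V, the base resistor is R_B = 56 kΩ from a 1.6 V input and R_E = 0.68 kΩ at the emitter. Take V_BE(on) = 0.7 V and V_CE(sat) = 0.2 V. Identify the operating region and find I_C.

Assume active. Base-emitter loop: I_B = (V_BB − V_BE)/(R_B + (β+1)R_E) = (1.6 − 0.7)/(56 + 81×0.68) = 0.0081 mA.
I_C = β·I_B = 80×0.0081 = 0.648 mA.
V_CE = V_CC − I_C·R_C − I_E·R_E = 8 − 0.648×3.3 − 0.656×0.68 = 5.41 V > V_CE(sat), so the active-region assumption holds.

active; I_C ≈ 0.65 mA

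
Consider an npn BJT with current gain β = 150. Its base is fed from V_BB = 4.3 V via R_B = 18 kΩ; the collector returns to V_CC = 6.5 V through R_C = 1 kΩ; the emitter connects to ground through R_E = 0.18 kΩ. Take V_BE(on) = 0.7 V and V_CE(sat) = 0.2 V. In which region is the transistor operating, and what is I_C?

saturation; I_C ≈ 5.3 mA

Assume active: I_B = (4.3 − 0.7)/(18 + 151×0.18) = 0.0797 mA, I_C = β·I_B = 12 mA.
Then V_CE = 6.5 − 12×1 − 12×0.18 = -7.62 V < 0.2 V — the active assumption fails.
Re-solve with V_CE = 0.2 V. KCL at the emitter: V_E/R_E = (V_BB−0.7−V_E)/R_B + (V_CC−0.2−V_E)/R_C, giving V_E = 0.983 V.
I_C = (V_CC − 0.2 − V_E)/R_C = (6.3 − 0.983)/1 = 5.32 mA.
Check: I_B = (3.6 − 0.983)/18 = 0.145 mA, and β·I_B = 21.8 mA > I_C, confirming saturation.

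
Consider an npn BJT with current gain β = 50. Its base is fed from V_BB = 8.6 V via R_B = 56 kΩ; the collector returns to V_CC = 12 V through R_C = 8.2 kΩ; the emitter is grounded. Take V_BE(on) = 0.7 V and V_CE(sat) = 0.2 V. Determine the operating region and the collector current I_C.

saturation; I_C ≈ 1.4 mA

Assume active: I_B = (8.6 − 0.7)/56 = 0.141 mA, giving I_C = β·I_B = 7.05 mA.
But then V_CE = 12 − 7.05×8.2 = -45.8 V < V_CE(sat) = 0.2 V — impossible in the active region.
So the transistor is saturated. With V_CE = 0.2 V, I_C = (V_CC − 0.2)/R_C = 11.8/8.2 = 1.44 mA.
Check: β·I_B = 7.05 mA > I_C = 1.44 mA, confirming saturation.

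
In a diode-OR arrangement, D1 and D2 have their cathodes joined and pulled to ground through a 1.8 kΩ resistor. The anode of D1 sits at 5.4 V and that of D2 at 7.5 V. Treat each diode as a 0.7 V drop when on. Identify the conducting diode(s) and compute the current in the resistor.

Assume both conduct. Then node N would need to be at both 5.4−0.7 = 4.7 V and 7.5−0.7 = 6.8 V, which is impossible.
Assume only D2 conducts: V_N = 7.5 − 0.7 = 6.8 V, so I_R = 6.8/1.8 = 3.78 mA.
Check D1: its anode-to-cathode voltage is 5.4 − 6.8 = -1.4 V < 0.7 V, so it is off. The assumption is consistent.

Only D2 conducts; I_R ≈ 3.8 mA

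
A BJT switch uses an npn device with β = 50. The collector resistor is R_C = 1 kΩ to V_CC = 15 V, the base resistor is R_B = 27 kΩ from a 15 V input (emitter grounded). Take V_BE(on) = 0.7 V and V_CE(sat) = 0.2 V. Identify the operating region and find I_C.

Assume active: I_B = (15 − 0.7)/27 = 0.53 mA, giving I_C = β·I_B = 26.5 mA.
But then V_CE = 15 − 26.5×1 = -11.5 V < V_CE(sat) = 0.2 V — impossible in the active region.
So the transistor is saturated. With V_CE = 0.2 V, I_C = (V_CC − 0.2)/R_C = 14.8/1 = 14.8 mA.
Check: β·I_B = 26.5 mA > I_C = 14.8 mA, confirming saturation.

saturation; I_C ≈ 15 mA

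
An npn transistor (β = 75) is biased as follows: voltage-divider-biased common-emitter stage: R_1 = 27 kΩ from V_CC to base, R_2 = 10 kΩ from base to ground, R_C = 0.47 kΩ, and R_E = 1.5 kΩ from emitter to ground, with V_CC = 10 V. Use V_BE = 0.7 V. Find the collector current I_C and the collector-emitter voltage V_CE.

I_C ≈ 1.2 mA, V_CE ≈ 7.5 V

Thevenize the base divider: V_Th = V_CC·R_2/(R_1+R_2) = 10×10/37 = 2.7 V, R_Th = R_1‖R_2 = 7.3 kΩ.
Base-emitter loop: V_Th = I_B·R_Th + V_BE + (β+1)I_B·R_E, so I_B = (2.7 − 0.7) / (7.3 + 76×1.5) = 0.0165 mA.
I_C = β·I_B = 75×0.0165 = 1.24 mA, and I_E = (β+1)I_B = 1.25 mA.
V_CE = V_CC − I_C·R_C − I_E·R_E = 10 − 1.24×0.47 − 1.25×1.5 = 7.54 V.
V_CE = 7.54 V > 0.2 V confirms active-region operation.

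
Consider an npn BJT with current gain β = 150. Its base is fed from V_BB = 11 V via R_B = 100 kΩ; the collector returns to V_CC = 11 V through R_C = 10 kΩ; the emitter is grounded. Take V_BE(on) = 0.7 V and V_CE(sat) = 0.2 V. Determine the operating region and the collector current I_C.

Assume active: I_B = (11 − 0.7)/100 = 0.103 mA, giving I_C = β·I_B = 15.5 mA.
But then V_CE = 11 − 15.5×10 = -144 V < V_CE(sat) = 0.2 V — impossible in the active region.
So the transistor is saturated. With V_CE = 0.2 V, I_C = (V_CC − 0.2)/R_C = 10.8/10 = 1.08 mA.
Check: β·I_B = 15.5 mA > I_C = 1.08 mA, confirming saturation.

saturation; I_C ≈ 1.1 mA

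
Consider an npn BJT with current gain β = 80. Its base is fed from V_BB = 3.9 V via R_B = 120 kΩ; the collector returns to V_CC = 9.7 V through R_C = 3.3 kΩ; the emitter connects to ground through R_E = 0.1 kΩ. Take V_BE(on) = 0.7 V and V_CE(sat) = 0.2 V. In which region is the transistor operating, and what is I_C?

Assume active. Base-emitter loop: I_B = (V_BB − V_BE)/(R_B + (β+1)R_E) = (3.9 − 0.7)/(120 + 81×0.1) = 0.025 mA.
I_C = β·I_B = 80×0.025 = 2 mA.
V_CE = V_CC − I_C·R_C − I_E·R_E = 9.7 − 2×3.3 − 2.02×0.1 = 2.9 V > V_CE(sat), so the active-region assumption holds.

active; I_C ≈ 2 mA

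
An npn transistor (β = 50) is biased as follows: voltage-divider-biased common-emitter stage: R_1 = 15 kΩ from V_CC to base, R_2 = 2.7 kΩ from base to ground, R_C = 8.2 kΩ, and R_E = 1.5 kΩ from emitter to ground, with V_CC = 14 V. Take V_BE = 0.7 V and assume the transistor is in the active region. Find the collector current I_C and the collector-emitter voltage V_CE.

I_C ≈ 0.91 mA, V_CE ≈ 5.1 V

Thevenize the base divider: V_Th = V_CC·R_2/(R_1+R_2) = 14×2.7/17.7 = 2.14 V, R_Th = R_1‖R_2 = 2.29 kΩ.
Base-emitter loop: V_Th = I_B·R_Th + V_BE + (β+1)I_B·R_E, so I_B = (2.14 − 0.7) / (2.29 + 51×1.5) = 0.0182 mA.
I_C = β·I_B = 50×0.0182 = 0.911 mA, and I_E = (β+1)I_B = 0.929 mA.
V_CE = V_CC − I_C·R_C − I_E·R_E = 14 − 0.911×8.2 − 0.929×1.5 = 5.14 V.
V_CE = 5.14 V > 0.2 V confirms active-region operation.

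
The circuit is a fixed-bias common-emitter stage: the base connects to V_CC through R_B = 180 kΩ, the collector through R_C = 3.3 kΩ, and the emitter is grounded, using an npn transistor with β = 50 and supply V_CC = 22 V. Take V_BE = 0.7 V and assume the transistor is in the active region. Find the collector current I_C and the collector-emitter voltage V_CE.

I_C ≈ 5.9 mA, V_CE ≈ 2.5 V

Base loop: V_CC = I_B·R_B + V_BE, so I_B = (22 − 0.7)/180 kΩ = 0.118 mA.
In the active region I_C = β·I_B = 50 × 0.118 = 5.92 mA.
Collector loop: V_CE = V_CC − I_C·R_C = 22 − 5.92×3.3 = 2.48 V.
Since V_CE = 2.48 V > V_CE(sat) ≈ 0.2 V, the transistor is in the active region as assumed.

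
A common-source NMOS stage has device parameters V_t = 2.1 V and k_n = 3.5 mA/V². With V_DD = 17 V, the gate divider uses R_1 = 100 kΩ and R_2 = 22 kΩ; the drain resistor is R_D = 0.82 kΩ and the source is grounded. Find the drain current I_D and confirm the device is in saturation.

V_G = V_DD·R_2/(R_1+R_2) = 17×22/122 = 3.07 V. With the source grounded, V_GS = V_G = 3.07 V.
Assume saturation: I_D = (k_n/2)(V_GS − V_t)² = (3.5/2)×(3.07 − 2.1)² = 1.75×0.966² = 1.63 mA.
V_DS = V_DD − I_D·R_D = 17 − 1.63×0.82 = 15.7 V.
Saturation requires V_DS ≥ V_GS − V_t = 0.966 V; 15.7 ≥ 0.966 ✓.

I_D ≈ 1.6 mA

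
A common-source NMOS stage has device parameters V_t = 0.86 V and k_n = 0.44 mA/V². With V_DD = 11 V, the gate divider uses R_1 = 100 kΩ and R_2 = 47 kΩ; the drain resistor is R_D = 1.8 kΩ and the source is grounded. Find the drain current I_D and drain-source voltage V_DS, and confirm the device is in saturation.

I_D ≈ 1.6 mA, V_DS ≈ 8.2 V

V_G = V_DD·R_2/(R_1+R_2) = 11×47/147 = 3.52 V. With the source grounded, V_GS = V_G = 3.52 V.
Assume saturation: I_D = (k_n/2)(V_GS − V_t)² = (0.44/2)×(3.52 − 0.86)² = 0.22×2.66² = 1.55 mA.
V_DS = V_DD − I_D·R_D = 11 − 1.55×1.8 = 8.2 V.
Saturation requires V_DS ≥ V_GS − V_t = 2.66 V; 8.2 ≥ 2.66 ✓.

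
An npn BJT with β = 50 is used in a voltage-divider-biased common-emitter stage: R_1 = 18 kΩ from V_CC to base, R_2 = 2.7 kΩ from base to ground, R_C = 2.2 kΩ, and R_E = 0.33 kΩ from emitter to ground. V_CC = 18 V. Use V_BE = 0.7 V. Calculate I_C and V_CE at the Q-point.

Thevenize the base divider: V_Th = V_CC·R_2/(R_1+R_2) = 18×2.7/20.7 = 2.35 V, R_Th = R_1‖R_2 = 2.35 kΩ.
Base-emitter loop: V_Th = I_B·R_Th + V_BE + (β+1)I_B·R_E, so I_B = (2.35 − 0.7) / (2.35 + 51×0.33) = 0.0859 mA.
I_C = β·I_B = 50×0.0859 = 4.3 mA, and I_E = (β+1)I_B = 4.38 mA.
V_CE = V_CC − I_C·R_C − I_E·R_E = 18 − 4.3×2.2 − 4.38×0.33 = 7.1 V.
V_CE = 7.1 V > 0.2 V confirms active-region operation.

I_C ≈ 4.3 mA, V_CE ≈ 7.1 V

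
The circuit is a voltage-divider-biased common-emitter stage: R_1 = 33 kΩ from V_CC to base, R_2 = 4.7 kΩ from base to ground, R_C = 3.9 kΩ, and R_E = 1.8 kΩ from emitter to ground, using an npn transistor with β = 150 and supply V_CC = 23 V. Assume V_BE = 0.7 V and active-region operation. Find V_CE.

V_CE ≈ 16 V

Thevenize the base divider: V_Th = V_CC·R_2/(R_1+R_2) = 23×4.7/37.7 = 2.87 V, R_Th = R_1‖R_2 = 4.11 kΩ.
Base-emitter loop: V_Th = I_B·R_Th + V_BE + (β+1)I_B·R_E, so I_B = (2.87 − 0.7) / (4.11 + 151×1.8) = 0.00786 mA.
I_C = β·I_B = 150×0.00786 = 1.18 mA, and I_E = (β+1)I_B = 1.19 mA.
V_CE = V_CC − I_C·R_C − I_E·R_E = 23 − 1.18×3.9 − 1.19×1.8 = 16.3 V.
V_CE = 16.3 V > 0.2 V confirms active-region operation.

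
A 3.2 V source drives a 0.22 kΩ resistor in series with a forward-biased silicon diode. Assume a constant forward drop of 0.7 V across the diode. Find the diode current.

KVL around the loop: 3.2 = V_D + I·R = 0.7 + I × 0.22 kΩ.
So I = (3.2 − 0.7) / 0.22 kΩ = 2.5 / 0.22 = 11.4 mA.

I ≈ 11 mA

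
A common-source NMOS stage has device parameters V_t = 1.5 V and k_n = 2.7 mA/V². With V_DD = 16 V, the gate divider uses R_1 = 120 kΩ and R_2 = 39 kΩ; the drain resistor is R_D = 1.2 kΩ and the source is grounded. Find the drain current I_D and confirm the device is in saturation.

I_D ≈ 7.9 mA

V_G = V_DD·R_2/(R_1+R_2) = 16×39/159 = 3.92 V. With the source grounded, V_GS = V_G = 3.92 V.
Assume saturation: I_D = (k_n/2)(V_GS − V_t)² = (2.7/2)×(3.92 − 1.5)² = 1.35×2.42² = 7.94 mA.
V_DS = V_DD − I_D·R_D = 16 − 7.94×1.2 = 6.48 V.
Saturation requires V_DS ≥ V_GS − V_t = 2.42 V; 6.48 ≥ 2.42 ✓.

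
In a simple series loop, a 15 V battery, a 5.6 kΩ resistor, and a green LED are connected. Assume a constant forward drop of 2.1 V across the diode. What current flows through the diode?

I ≈ 2.3 mA

KVL around the loop: 15 = V_D + I·R = 2.1 + I × 5.6 kΩ.
So I = (15 − 2.1) / 5.6 kΩ = 12.9 / 5.6 = 2.3 mA.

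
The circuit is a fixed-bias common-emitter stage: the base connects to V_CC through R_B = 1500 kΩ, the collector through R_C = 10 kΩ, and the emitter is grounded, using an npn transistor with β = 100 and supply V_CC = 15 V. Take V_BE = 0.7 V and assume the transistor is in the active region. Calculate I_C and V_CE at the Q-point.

I_C ≈ 0.95 mA, V_CE ≈ 5.5 V

Base loop: V_CC = I_B·R_B + V_BE, so I_B = (15 − 0.7)/1500 kΩ = 0.00953 mA.
In the active region I_C = β·I_B = 100 × 0.00953 = 0.953 mA.
Collector loop: V_CE = V_CC − I_C·R_C = 15 − 0.953×10 = 5.47 V.
Since V_CE = 5.47 V > V_CE(sat) ≈ 0.2 V, the transistor is in the active region as assumed.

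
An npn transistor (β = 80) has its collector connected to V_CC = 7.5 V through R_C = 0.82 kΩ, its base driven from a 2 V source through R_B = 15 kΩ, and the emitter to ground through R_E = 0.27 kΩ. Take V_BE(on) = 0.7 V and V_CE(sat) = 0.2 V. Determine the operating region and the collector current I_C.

Assume active. Base-emitter loop: I_B = (V_BB − V_BE)/(R_B + (β+1)R_E) = (2 − 0.7)/(15 + 81×0.27) = 0.0353 mA.
I_C = β·I_B = 80×0.0353 = 2.82 mA.
V_CE = V_CC − I_C·R_C − I_E·R_E = 7.5 − 2.82×0.82 − 2.86×0.27 = 4.42 V > V_CE(sat), so the active-region assumption holds.

active; I_C ≈ 2.8 mA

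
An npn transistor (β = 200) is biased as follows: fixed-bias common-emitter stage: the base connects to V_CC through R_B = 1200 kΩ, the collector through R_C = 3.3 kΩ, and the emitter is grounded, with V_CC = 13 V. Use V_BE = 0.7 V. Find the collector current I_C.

Base loop: V_CC = I_B·R_B + V_BE, so I_B = (13 − 0.7)/1200 kΩ = 0.0103 mA.
In the active region I_C = β·I_B = 200 × 0.0103 = 2.05 mA.
Collector loop: V_CE = V_CC − I_C·R_C = 13 − 2.05×3.3 = 6.23 V.
Since V_CE = 6.23 V > V_CE(sat) ≈ 0.2 V, the transistor is in the active region as assumed.

I_C ≈ 2.1 mA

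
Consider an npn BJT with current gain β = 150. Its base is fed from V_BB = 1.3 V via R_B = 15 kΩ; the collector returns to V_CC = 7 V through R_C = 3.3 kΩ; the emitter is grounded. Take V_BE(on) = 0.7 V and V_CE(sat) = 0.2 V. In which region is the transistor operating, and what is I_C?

Assume active: I_B = (1.3 − 0.7)/15 = 0.04 mA, giving I_C = β·I_B = 6 mA.
But then V_CE = 7 − 6×3.3 = -12.8 V < V_CE(sat) = 0.2 V — impossible in the active region.
So the transistor is saturated. With V_CE = 0.2 V, I_C = (V_CC − 0.2)/R_C = 6.8/3.3 = 2.06 mA.
Check: β·I_B = 6 mA > I_C = 2.06 mA, confirming saturation.

saturation; I_C ≈ 2.1 mA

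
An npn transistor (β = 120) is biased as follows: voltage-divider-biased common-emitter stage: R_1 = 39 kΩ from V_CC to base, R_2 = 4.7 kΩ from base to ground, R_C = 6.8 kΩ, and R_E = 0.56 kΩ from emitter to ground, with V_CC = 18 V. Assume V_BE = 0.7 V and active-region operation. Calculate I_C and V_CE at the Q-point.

Thevenize the base divider: V_Th = V_CC·R_2/(R_1+R_2) = 18×4.7/43.7 = 1.94 V, R_Th = R_1‖R_2 = 4.19 kΩ.
Base-emitter loop: V_Th = I_B·R_Th + V_BE + (β+1)I_B·R_E, so I_B = (1.94 − 0.7) / (4.19 + 121×0.56) = 0.0172 mA.
I_C = β·I_B = 120×0.0172 = 2.06 mA, and I_E = (β+1)I_B = 2.08 mA.
V_CE = V_CC − I_C·R_C − I_E·R_E = 18 − 2.06×6.8 − 2.08×0.56 = 2.82 V.
V_CE = 2.82 V > 0.2 V confirms active-region operation.

I_C ≈ 2.1 mA, V_CE ≈ 2.8 V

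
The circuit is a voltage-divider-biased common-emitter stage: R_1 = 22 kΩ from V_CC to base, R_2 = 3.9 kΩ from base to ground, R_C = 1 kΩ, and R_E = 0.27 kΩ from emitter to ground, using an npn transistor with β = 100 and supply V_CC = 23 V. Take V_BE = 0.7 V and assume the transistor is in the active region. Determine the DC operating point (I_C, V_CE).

I_C ≈ 9 mA, V_CE ≈ 12 V

Thevenize the base divider: V_Th = V_CC·R_2/(R_1+R_2) = 23×3.9/25.9 = 3.46 V, R_Th = R_1‖R_2 = 3.31 kΩ.
Base-emitter loop: V_Th = I_B·R_Th + V_BE + (β+1)I_B·R_E, so I_B = (3.46 − 0.7) / (3.31 + 101×0.27) = 0.0904 mA.
I_C = β·I_B = 100×0.0904 = 9.04 mA, and I_E = (β+1)I_B = 9.13 mA.
V_CE = V_CC − I_C·R_C − I_E·R_E = 23 − 9.04×1 − 9.13×0.27 = 11.5 V.
V_CE = 11.5 V > 0.2 V confirms active-region operation.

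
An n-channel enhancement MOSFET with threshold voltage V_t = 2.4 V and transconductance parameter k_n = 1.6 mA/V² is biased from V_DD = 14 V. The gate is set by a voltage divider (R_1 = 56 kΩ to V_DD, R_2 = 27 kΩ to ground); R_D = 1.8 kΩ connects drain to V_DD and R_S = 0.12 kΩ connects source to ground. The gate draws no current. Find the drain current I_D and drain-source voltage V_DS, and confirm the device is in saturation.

I_D ≈ 2.7 mA, V_DS ≈ 8.8 V

V_G = V_DD·R_2/(R_1+R_2) = 14×27/83 = 4.55 V.
Assume saturation: I_D = (k_n/2)(V_GS − V_t)² with V_GS = V_G − I_D·R_S = 4.55 − 0.12·I_D.
Substituting gives 0.0115·I_D² − 1.41·I_D + 3.71 = 0, with roots I_D = 2.69 or 120 mA.
The root I_D = 120 mA gives V_GS = -9.85 V ≤ V_t, so take I_D = 2.69 mA.
Then V_GS = 4.23 V and V_DS = V_DD − I_D(R_D+R_S) = 14 − 2.69×1.92 = 8.84 V.
Saturation requires V_DS ≥ V_GS − V_t = 1.83 V; 8.84 ≥ 1.83 ✓.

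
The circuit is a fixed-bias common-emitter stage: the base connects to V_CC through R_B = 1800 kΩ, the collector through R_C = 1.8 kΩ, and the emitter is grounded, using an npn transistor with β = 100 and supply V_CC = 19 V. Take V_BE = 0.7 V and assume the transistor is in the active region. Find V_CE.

V_CE ≈ 17 V

Base loop: V_CC = I_B·R_B + V_BE, so I_B = (19 − 0.7)/1800 kΩ = 0.0102 mA.
In the active region I_C = β·I_B = 100 × 0.0102 = 1.02 mA.
Collector loop: V_CE = V_CC − I_C·R_C = 19 − 1.02×1.8 = 17.2 V.
Since V_CE = 17.2 V > V_CE(sat) ≈ 0.2 V, the transistor is in the active region as assumed.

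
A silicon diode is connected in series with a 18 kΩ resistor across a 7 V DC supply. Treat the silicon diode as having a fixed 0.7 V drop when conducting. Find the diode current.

KVL around the loop: 7 = V_D + I·R = 0.7 + I × 18 kΩ.
So I = (7 − 0.7) / 18 kΩ = 6.3 / 18 = 0.35 mA.

I ≈ 0.35 mA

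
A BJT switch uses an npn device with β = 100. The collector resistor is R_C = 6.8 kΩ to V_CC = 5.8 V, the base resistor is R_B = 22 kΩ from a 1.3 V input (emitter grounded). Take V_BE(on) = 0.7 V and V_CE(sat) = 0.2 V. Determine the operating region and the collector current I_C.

saturation; I_C ≈ 0.82 mA

Assume active: I_B = (1.3 − 0.7)/22 = 0.0273 mA, giving I_C = β·I_B = 2.73 mA.
But then V_CE = 5.8 − 2.73×6.8 = -12.7 V < V_CE(sat) = 0.2 V — impossible in the active region.
So the transistor is saturated. With V_CE = 0.2 V, I_C = (V_CC − 0.2)/R_C = 5.6/6.8 = 0.824 mA.
Check: β·I_B = 2.73 mA > I_C = 0.824 mA, confirming saturation.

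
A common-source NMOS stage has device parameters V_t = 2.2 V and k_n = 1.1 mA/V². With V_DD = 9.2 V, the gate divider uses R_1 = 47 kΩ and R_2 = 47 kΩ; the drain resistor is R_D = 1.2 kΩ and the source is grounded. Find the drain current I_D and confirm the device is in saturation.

I_D ≈ 3.2 mA

V_G = V_DD·R_2/(R_1+R_2) = 9.2×47/94 = 4.6 V. With the source grounded, V_GS = V_G = 4.6 V.
Assume saturation: I_D = (k_n/2)(V_GS − V_t)² = (1.1/2)×(4.6 − 2.2)² = 0.55×2.4² = 3.17 mA.
V_DS = V_DD − I_D·R_D = 9.2 − 3.17×1.2 = 5.4 V.
Saturation requires V_DS ≥ V_GS − V_t = 2.4 V; 5.4 ≥ 2.4 ✓.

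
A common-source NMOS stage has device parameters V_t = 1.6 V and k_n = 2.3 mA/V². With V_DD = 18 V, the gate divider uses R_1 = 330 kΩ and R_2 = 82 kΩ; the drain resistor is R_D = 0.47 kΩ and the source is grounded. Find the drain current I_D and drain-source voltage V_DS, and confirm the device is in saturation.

I_D ≈ 4.5 mA, V_DS ≈ 16 V

V_G = V_DD·R_2/(R_1+R_2) = 18×82/412 = 3.58 V. With the source grounded, V_GS = V_G = 3.58 V.
Assume saturation: I_D = (k_n/2)(V_GS − V_t)² = (2.3/2)×(3.58 − 1.6)² = 1.15×1.98² = 4.52 mA.
V_DS = V_DD − I_D·R_D = 18 − 4.52×0.47 = 15.9 V.
Saturation requires V_DS ≥ V_GS − V_t = 1.98 V; 15.9 ≥ 1.98 ✓.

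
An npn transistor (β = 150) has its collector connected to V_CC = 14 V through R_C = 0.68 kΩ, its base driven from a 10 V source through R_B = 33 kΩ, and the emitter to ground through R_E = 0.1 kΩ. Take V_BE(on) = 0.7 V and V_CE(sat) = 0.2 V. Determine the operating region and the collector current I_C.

saturation; I_C ≈ 18 mA

Assume active: I_B = (10 − 0.7)/(33 + 151×0.1) = 0.193 mA, I_C = β·I_B = 29 mA.
Then V_CE = 14 − 29×0.68 − 29.2×0.1 = -8.64 V < 0.2 V — the active assumption fails.
Re-solve with V_CE = 0.2 V. KCL at the emitter: V_E/R_E = (V_BB−0.7−V_E)/R_B + (V_CC−0.2−V_E)/R_C, giving V_E = 1.79 V.
I_C = (V_CC − 0.2 − V_E)/R_C = (13.8 − 1.79)/0.68 = 17.7 mA.
Check: I_B = (9.3 − 1.79)/33 = 0.228 mA, and β·I_B = 34.1 mA > I_C, confirming saturation.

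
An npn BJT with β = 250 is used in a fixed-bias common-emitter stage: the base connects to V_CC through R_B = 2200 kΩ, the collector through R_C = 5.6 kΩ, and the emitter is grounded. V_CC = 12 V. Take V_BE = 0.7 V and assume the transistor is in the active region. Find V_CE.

Base loop: V_CC = I_B·R_B + V_BE, so I_B = (12 − 0.7)/2200 kΩ = 0.00514 mA.
In the active region I_C = β·I_B = 250 × 0.00514 = 1.28 mA.
Collector loop: V_CE = V_CC − I_C·R_C = 12 − 1.28×5.6 = 4.81 V.
Since V_CE = 4.81 V > V_CE(sat) ≈ 0.2 V, the transistor is in the active region as assumed.

V_CE ≈ 4.8 V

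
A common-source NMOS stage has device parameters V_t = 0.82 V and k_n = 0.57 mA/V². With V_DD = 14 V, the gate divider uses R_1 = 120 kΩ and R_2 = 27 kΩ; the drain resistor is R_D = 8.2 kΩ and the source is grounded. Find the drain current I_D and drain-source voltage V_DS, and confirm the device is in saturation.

V_G = V_DD·R_2/(R_1+R_2) = 14×27/147 = 2.57 V. With the source grounded, V_GS = V_G = 2.57 V.
Assume saturation: I_D = (k_n/2)(V_GS − V_t)² = (0.57/2)×(2.57 − 0.82)² = 0.285×1.75² = 0.874 mA.
V_DS = V_DD − I_D·R_D = 14 − 0.874×8.2 = 6.83 V.
Saturation requires V_DS ≥ V_GS − V_t = 1.75 V; 6.83 ≥ 1.75 ✓.

I_D ≈ 0.87 mA, V_DS ≈ 6.8 V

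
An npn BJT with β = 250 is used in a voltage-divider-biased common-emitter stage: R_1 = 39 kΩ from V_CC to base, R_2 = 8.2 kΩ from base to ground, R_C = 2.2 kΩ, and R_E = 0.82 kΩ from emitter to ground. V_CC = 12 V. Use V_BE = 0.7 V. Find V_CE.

V_CE ≈ 7.1 V

Thevenize the base divider: V_Th = V_CC·R_2/(R_1+R_2) = 12×8.2/47.2 = 2.08 V, R_Th = R_1‖R_2 = 6.78 kΩ.
Base-emitter loop: V_Th = I_B·R_Th + V_BE + (β+1)I_B·R_E, so I_B = (2.08 − 0.7) / (6.78 + 251×0.82) = 0.00651 mA.
I_C = β·I_B = 250×0.00651 = 1.63 mA, and I_E = (β+1)I_B = 1.63 mA.
V_CE = V_CC − I_C·R_C − I_E·R_E = 12 − 1.63×2.2 − 1.63×0.82 = 7.08 V.
V_CE = 7.08 V > 0.2 V confirms active-region operation.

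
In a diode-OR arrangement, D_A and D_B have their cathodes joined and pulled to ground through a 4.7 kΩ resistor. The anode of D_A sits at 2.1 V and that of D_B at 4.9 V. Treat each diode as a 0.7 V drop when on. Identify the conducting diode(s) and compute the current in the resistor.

Only D_B conducts; I_R ≈ 0.89 mA

Assume both conduct. Then node N would need to be at both 2.1−0.7 = 1.4 V and 4.9−0.7 = 4.2 V, which is impossible.
Assume only D_B conducts: V_N = 4.9 − 0.7 = 4.2 V, so I_R = 4.2/4.7 = 0.894 mA.
Check D_A: its anode-to-cathode voltage is 2.1 − 4.2 = -2.1 V < 0.7 V, so it is off. The assumption is consistent.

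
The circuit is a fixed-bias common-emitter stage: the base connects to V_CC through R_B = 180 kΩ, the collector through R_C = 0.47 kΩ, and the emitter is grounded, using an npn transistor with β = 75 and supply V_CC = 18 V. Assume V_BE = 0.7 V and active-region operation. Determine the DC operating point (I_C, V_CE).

Base loop: V_CC = I_B·R_B + V_BE, so I_B = (18 − 0.7)/180 kΩ = 0.0961 mA.
In the active region I_C = β·I_B = 75 × 0.0961 = 7.21 mA.
Collector loop: V_CE = V_CC − I_C·R_C = 18 − 7.21×0.47 = 14.6 V.
Since V_CE = 14.6 V > V_CE(sat) ≈ 0.2 V, the transistor is in the active region as assumed.

I_C ≈ 7.2 mA, V_CE ≈ 15 V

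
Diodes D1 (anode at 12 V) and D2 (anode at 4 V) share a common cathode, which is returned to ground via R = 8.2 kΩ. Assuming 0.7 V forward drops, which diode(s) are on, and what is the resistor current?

Assume both conduct. Then node N would need to be at both 12−0.7 = 11.3 V and 4−0.7 = 3.3 V, which is impossible.
Assume only D1 conducts: V_N = 12 − 0.7 = 11.3 V, so I_R = 11.3/8.2 = 1.38 mA.
Check D2: its anode-to-cathode voltage is 4 − 11.3 = -7.3 V < 0.7 V, so it is off. The assumption is consistent.

Only D1 conducts; I_R ≈ 1.4 mA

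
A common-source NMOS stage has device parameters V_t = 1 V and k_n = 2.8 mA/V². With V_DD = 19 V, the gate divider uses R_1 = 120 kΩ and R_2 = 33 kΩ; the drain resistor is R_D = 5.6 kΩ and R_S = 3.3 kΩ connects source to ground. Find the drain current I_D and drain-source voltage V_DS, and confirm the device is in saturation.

V_G = V_DD·R_2/(R_1+R_2) = 19×33/153 = 4.1 V.
Assume saturation: I_D = (k_n/2)(V_GS − V_t)² with V_GS = V_G − I_D·R_S = 4.1 − 3.3·I_D.
Substituting gives 15.2·I_D² − 29.6·I_D + 13.4 = 0, with roots I_D = 0.721 or 1.22 mA.
The root I_D = 1.22 mA gives V_GS = 0.0658 V ≤ V_t, so take I_D = 0.721 mA.
Then V_GS = 1.72 V and V_DS = V_DD − I_D(R_D+R_S) = 19 − 0.721×8.9 = 12.6 V.
Saturation requires V_DS ≥ V_GS − V_t = 0.718 V; 12.6 ≥ 0.718 ✓.

I_D ≈ 0.72 mA, V_DS ≈ 13 V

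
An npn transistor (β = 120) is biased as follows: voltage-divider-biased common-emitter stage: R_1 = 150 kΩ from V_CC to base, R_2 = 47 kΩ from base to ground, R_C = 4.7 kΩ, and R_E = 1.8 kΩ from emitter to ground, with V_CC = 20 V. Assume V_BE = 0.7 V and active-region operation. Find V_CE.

Thevenize the base divider: V_Th = V_CC·R_2/(R_1+R_2) = 20×47/197 = 4.77 V, R_Th = R_1‖R_2 = 35.8 kΩ.
Base-emitter loop: V_Th = I_B·R_Th + V_BE + (β+1)I_B·R_E, so I_B = (4.77 − 0.7) / (35.8 + 121×1.8) = 0.0161 mA.
I_C = β·I_B = 120×0.0161 = 1.93 mA, and I_E = (β+1)I_B = 1.94 mA.
V_CE = V_CC − I_C·R_C − I_E·R_E = 20 − 1.93×4.7 − 1.94×1.8 = 7.45 V.
V_CE = 7.45 V > 0.2 V confirms active-region operation.

V_CE ≈ 7.4 V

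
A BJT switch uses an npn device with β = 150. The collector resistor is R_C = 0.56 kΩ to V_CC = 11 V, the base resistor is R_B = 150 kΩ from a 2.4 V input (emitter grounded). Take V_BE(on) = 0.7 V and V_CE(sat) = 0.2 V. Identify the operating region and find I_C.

active; I_C ≈ 1.7 mA

Assume active. Base-emitter loop: I_B = (V_BB − V_BE)/R_B = (2.4 − 0.7)/150 = 0.0113 mA.
I_C = β·I_B = 150×0.0113 = 1.7 mA.
V_CE = V_CC − I_C·R_C = 11 − 1.7×0.56 = 10 V > V_CE(sat), so the active-region assumption holds.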